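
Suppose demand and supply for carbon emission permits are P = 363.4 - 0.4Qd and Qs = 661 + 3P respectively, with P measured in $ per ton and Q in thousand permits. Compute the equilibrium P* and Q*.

P* = 45, Q* = 796

Rewriting in direct form: Qd = 908.5 - 2.5P.
At equilibrium Qd = Qs, so 908.5 - 2.5P = 661 + 3P; collecting terms, 247.5 = 5.5P and P* = 45.
Plugging P* into demand: Q* = 908.5 - 2.5(45) = 796.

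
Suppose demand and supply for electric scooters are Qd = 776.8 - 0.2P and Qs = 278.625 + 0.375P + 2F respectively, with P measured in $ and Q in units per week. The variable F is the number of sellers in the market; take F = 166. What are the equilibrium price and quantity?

P* = 289, Q* = 719

With F = 166, supply is Qs = 610.625 + 0.375P.
Equating demand and supply, 776.8 - 0.2P = 610.625 + 0.375P gives 0.575P = 166.175, so P* = 289.
Plugging P* into demand: Q* = 776.8 - 0.2(289) = 719.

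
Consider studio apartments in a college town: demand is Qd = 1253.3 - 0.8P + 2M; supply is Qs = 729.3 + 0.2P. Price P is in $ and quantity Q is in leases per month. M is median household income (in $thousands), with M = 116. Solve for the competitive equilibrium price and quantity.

With M = 116, demand is Qd = 1485.3 - 0.8P.
Set Qd = Qs: 1485.3 - 0.8P = 729.3 + 0.2P, so 756 = P and P* = 756.
Substitute back: Q* = 1485.3 - 0.8(756) = 880.5.

P* = 756, Q* = 880.5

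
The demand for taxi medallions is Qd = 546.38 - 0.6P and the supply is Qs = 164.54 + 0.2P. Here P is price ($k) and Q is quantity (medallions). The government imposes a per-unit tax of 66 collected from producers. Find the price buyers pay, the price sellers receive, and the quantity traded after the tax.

P_b = 493.8, P_s = 427.8, Q = 250.1

Producers keep P_s = P_b - 66 per unit, so supply in terms of the buyer price is Qs = 151.34 + 0.2P_b.
Set Qd = Qs: 546.38 - 0.6P_b = 151.34 + 0.2P_b, so 395.04 = 0.8P_b and P_b = 493.8.
Then P_s = 493.8 - 66 = 427.8 and Q = 546.38 - 0.6(493.8) = 250.1.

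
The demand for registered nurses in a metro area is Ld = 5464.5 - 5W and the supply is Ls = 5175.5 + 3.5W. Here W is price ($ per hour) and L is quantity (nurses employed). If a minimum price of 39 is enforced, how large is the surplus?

Surplus = 42.5

Evaluating both curves at the floor price 39 gives Ld = 5269.5, Ls = 5312.
Surplus = Ls - Ld = 5312 - 5269.5 = 42.5.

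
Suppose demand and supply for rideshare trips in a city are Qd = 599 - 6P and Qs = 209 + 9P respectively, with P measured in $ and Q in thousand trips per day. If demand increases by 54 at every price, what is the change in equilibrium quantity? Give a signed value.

ΔQ = 32.4

Equating demand and supply, 599 - 6P = 209 + 9P gives 15P = 390, so P* = 26.
Substitute back: Q* = 599 - 6(26) = 443.
After the shift, demand is Qd = 653 - 6P.
Re-solving, 15P = 444 gives P = 29.6 and Q = 475.4.
ΔQ = 475.4 - 443 = 32.4.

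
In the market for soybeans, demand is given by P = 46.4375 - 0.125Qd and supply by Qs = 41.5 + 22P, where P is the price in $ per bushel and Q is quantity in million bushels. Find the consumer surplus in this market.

Consumer surplus = 5023.265625

In direct form, Qd = 371.5 - 8P.
The market clears where 371.5 - 8P = 41.5 + 22P. Rearranging, 30P = 330, hence P* = 11.
From the demand curve, Q* = 371.5 - 8(11) = 283.5.
Demand choke price (Qd = 0): P = 371.5/8 = 46.4375. Consumer surplus = ½ × (46.4375 - 11) × 283.5 = 5023.265625.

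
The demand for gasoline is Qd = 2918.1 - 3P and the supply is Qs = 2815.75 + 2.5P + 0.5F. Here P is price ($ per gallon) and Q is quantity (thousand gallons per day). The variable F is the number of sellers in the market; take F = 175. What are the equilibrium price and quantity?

P* = 2.7, Q* = 2910

With F = 175, supply is Qs = 2903.25 + 2.5P.
The market clears where 2918.1 - 3P = 2903.25 + 2.5P. Rearranging, 5.5P = 14.85, hence P* = 2.7.
Plugging P* into demand: Q* = 2918.1 - 3(2.7) = 2910.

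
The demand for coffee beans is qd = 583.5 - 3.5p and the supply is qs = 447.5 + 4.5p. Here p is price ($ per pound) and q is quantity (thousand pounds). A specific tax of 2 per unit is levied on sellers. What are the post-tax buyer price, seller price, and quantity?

With a tax of 2 on sellers, they supply based on the net price p_s = p_b - 2, so qs = 438.5 + 4.5p_b.
Market clearing requires 583.5 - 3.5p_b = 438.5 + 4.5p_b; hence 145 = 8p_b and p_b = 18.125.
So p_s = 16.125 and the quantity traded is q = 583.5 - 3.5(18.125) = 520.0625.

p_b = 18.125, p_s = 16.125, q = 520.0625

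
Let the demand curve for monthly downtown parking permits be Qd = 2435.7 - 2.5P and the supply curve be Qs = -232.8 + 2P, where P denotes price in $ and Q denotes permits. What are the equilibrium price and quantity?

P* = 593, Q* = 953.2

Set Qd = Qs: 2435.7 - 2.5P = -232.8 + 2P, so 2668.5 = 4.5P and P* = 593.
Then Q* = 2435.7 - 2.5(593) = 953.2.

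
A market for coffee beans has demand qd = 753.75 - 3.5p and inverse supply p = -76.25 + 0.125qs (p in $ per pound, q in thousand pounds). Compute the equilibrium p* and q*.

Inverting to quantity form: qs = 610 + 8p.
Equating demand and supply, 753.75 - 3.5p = 610 + 8p gives 11.5p = 143.75, so p* = 12.5.
Then q* = 753.75 - 3.5(12.5) = 710.

p* = 12.5, q* = 710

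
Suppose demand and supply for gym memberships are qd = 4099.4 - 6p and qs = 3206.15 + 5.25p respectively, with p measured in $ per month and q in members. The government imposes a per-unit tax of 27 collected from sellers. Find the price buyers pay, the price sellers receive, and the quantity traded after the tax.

The tax drives a wedge p_b - p_s = 27. Substituting p_s = p_b - 27 into supply: qs = 3064.4 + 5.25p_b.
Equate demand and the shifted supply: 4099.4 - 6p_b = 3064.4 + 5.25p_b, giving 11.25p_b = 1035, so p_b = 92.
Then p_s = 92 - 27 = 65 and q = 4099.4 - 6(92) = 3547.4.

p_b = 92, p_s = 65, q = 3547.4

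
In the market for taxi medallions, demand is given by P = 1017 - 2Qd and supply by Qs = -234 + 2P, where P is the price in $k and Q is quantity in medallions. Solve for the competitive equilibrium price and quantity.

Solving each curve for Q: Qd = 508.5 - 0.5P.
Set Qd = Qs: 508.5 - 0.5P = -234 + 2P, so 742.5 = 2.5P and P* = 297.
Then Q* = 508.5 - 0.5(297) = 360.

P* = 297, Q* = 360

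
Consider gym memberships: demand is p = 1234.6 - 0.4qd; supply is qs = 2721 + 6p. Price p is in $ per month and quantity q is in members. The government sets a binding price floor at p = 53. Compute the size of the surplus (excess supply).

Solving each curve for q: qd = 3086.5 - 2.5p.
At p = 53: qd = 2954 and qs = 3039.
Surplus = qs - qd = 3039 - 2954 = 85.

Surplus = 85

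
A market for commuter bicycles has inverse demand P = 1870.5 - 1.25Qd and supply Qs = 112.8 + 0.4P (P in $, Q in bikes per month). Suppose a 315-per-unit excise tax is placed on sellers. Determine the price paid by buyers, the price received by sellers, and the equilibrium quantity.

P_b = 1258, P_s = 943, Q = 490

Solving each curve for Q: Qd = 1496.4 - 0.8P.
The tax drives a wedge P_b - P_s = 315. Substituting P_s = P_b - 315 into supply: Qs = -13.2 + 0.4P_b.
Set Qd = Qs: 1496.4 - 0.8P_b = -13.2 + 0.4P_b, so 1509.6 = 1.2P_b and P_b = 1258.
Then P_s = 1258 - 315 = 943 and Q = 1496.4 - 0.8(1258) = 490.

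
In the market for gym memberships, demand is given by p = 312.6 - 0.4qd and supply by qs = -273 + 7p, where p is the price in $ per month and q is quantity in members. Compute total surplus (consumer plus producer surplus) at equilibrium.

Rewriting in direct form: qd = 781.5 - 2.5p.
At equilibrium qd = qs, so 781.5 - 2.5p = -273 + 7p; collecting terms, 1054.5 = 9.5p and p* = 111.
Substitute back: q* = 781.5 - 2.5(111) = 504.
Demand choke price = 312.6; supply choke price = 39. CS = ½(312.6 - 111)(504) = 50803.2; PS = ½(111 - 39)(504) = 18144. Total surplus = 68947.2.

Total surplus = 68947.2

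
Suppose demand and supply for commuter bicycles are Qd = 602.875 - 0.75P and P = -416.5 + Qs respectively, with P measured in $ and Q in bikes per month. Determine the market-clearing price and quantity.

In direct form, Qs = 416.5 + P.
The market clears where 602.875 - 0.75P = 416.5 + P. Rearranging, 1.75P = 186.375, hence P* = 106.5.
From the demand curve, Q* = 602.875 - 0.75(106.5) = 523.

P* = 106.5, Q* = 523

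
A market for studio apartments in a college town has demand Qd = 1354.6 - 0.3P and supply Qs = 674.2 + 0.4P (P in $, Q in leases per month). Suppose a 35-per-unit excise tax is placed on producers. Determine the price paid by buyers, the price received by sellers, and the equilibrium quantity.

With a tax of 35 on producers, they supply based on the net price P_s = P_b - 35, so Qs = 660.2 + 0.4P_b.
Equate demand and the shifted supply: 1354.6 - 0.3P_b = 660.2 + 0.4P_b, giving 0.7P_b = 694.4, so P_b = 992.
Then P_s = 992 - 35 = 957 and Q = 1354.6 - 0.3(992) = 1057.

P_b = 992, P_s = 957, Q = 1057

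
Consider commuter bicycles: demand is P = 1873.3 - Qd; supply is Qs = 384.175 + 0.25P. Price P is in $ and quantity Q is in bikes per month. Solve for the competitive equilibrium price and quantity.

P* = 1191.3, Q* = 682

Inverting to quantity form: Qd = 1873.3 - P.
The market clears where 1873.3 - P = 384.175 + 0.25P. Rearranging, 1.25P = 1489.125, hence P* = 1191.3.
Substitute back: Q* = 1873.3 - 1191.3 = 682.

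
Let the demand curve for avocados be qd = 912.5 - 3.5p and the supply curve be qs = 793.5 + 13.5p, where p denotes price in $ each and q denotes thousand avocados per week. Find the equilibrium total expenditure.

At equilibrium qd = qs, so 912.5 - 3.5p = 793.5 + 13.5p; collecting terms, 119 = 17p and p* = 7.
Then q* = 912.5 - 3.5(7) = 888.
Total expenditure = p* × q* = 7 × 888 = 6216.

Total expenditure = 6216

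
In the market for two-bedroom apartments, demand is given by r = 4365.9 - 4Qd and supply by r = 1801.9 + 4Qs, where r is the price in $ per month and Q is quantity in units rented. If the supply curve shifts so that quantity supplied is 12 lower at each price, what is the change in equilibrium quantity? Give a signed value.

Rewriting in direct form: Qd = 1091.475 - 0.25r and Qs = -450.475 + 0.25r.
At equilibrium Qd = Qs, so 1091.475 - 0.25r = -450.475 + 0.25r; collecting terms, 1541.95 = 0.5r and r* = 3083.9.
Substitute back: Q* = 1091.475 - 0.25(3083.9) = 320.5.
After the shift, supply is Qs = -462.475 + 0.25r.
The new intersection has 1553.95 = 0.5r, i.e. r = 3107.9, Q = 314.5.
ΔQ = 314.5 - 320.5 = -6.

ΔQ = -6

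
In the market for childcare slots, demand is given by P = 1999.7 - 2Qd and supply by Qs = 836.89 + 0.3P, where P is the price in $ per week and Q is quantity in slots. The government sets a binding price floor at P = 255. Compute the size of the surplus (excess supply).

Inverting to quantity form: Qd = 999.85 - 0.5P.
With P fixed at 255, quantity demanded is 872.35 and quantity supplied is 913.39.
Surplus = Qs - Qd = 913.39 - 872.35 = 41.04.

Surplus = 41.04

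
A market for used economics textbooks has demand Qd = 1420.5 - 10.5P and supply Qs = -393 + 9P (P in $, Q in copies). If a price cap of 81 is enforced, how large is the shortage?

At P = 81: Qd = 570 and Qs = 336.
Shortage = Qd - Qs = 570 - 336 = 234.

Shortage = 234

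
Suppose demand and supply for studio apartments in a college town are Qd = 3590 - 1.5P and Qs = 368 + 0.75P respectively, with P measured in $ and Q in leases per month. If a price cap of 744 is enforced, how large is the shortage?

Shortage = 1548

With P fixed at 744, quantity demanded is 2474 and quantity supplied is 926.
Shortage = Qd - Qs = 2474 - 926 = 1548.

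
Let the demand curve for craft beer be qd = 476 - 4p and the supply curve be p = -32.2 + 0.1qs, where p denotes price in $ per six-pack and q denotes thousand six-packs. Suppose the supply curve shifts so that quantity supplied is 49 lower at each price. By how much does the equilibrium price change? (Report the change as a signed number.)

Δp = 3.5

Rewriting in direct form: qs = 322 + 10p.
Equating demand and supply, 476 - 4p = 322 + 10p gives 14p = 154, so p* = 11.
Substitute back: q* = 476 - 4(11) = 432.
After the shift, supply is qs = 273 + 10p.
New equilibrium: 203 = 14p, so p = 14.5 and q = 418.
Δp = 14.5 - 11 = 3.5.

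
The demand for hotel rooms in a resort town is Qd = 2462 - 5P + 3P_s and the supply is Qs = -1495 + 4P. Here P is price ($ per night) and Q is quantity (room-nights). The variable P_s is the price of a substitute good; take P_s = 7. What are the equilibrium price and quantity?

With P_s = 7, demand is Qd = 2483 - 5P.
Equating demand and supply, 2483 - 5P = -1495 + 4P gives 9P = 3978, so P* = 442.
Substitute back: Q* = 2483 - 5(442) = 273.

P* = 442, Q* = 273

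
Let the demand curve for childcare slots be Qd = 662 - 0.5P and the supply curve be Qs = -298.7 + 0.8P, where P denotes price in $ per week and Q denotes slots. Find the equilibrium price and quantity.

P* = 739, Q* = 292.5

Set Qd = Qs: 662 - 0.5P = -298.7 + 0.8P, so 960.7 = 1.3P and P* = 739.
Plugging P* into demand: Q* = 662 - 0.5(739) = 292.5.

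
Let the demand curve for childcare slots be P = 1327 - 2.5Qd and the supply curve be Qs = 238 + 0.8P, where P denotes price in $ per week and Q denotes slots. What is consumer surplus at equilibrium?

Inverting to quantity form: Qd = 530.8 - 0.4P.
Equating demand and supply, 530.8 - 0.4P = 238 + 0.8P gives 1.2P = 292.8, so P* = 244.
Plugging P* into demand: Q* = 530.8 - 0.4(244) = 433.2.
Demand choke price (Qd = 0): P = 530.8/0.4 = 1327. Consumer surplus = ½ × (1327 - 244) × 433.2 = 234577.8.

Consumer surplus = 234577.8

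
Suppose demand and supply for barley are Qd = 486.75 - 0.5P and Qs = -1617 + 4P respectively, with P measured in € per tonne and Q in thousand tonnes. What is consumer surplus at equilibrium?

Set Qd = Qs: 486.75 - 0.5P = -1617 + 4P, so 2103.75 = 4.5P and P* = 467.5.
From the demand curve, Q* = 486.75 - 0.5(467.5) = 253.
Demand choke price (Qd = 0): P = 486.75/0.5 = 973.5. Consumer surplus = ½ × (973.5 - 467.5) × 253 = 64009.

Consumer surplus = 64009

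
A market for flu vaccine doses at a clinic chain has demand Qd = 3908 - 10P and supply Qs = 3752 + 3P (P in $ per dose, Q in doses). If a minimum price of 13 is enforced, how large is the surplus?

With P fixed at 13, quantity demanded is 3778 and quantity supplied is 3791.
Surplus = Qs - Qd = 3791 - 3778 = 13.

Surplus = 13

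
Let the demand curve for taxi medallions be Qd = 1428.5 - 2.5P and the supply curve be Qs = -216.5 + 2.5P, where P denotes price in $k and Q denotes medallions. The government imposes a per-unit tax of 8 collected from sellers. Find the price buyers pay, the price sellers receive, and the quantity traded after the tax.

Sellers keep P_s = P_b - 8 per unit, so supply in terms of the buyer price is Qs = -236.5 + 2.5P_b.
Set Qd = Qs: 1428.5 - 2.5P_b = -236.5 + 2.5P_b, so 1665 = 5P_b and P_b = 333.
So P_s = 325 and the quantity traded is Q = 1428.5 - 2.5(333) = 596.

P_b = 333, P_s = 325, Q = 596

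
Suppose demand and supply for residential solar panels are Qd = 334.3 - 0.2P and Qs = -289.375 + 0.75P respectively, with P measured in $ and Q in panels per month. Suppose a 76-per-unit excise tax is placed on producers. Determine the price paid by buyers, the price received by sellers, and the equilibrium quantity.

Producers keep P_s = P_b - 76 per unit, so supply in terms of the buyer price is Qs = -346.375 + 0.75P_b.
Market clearing requires 334.3 - 0.2P_b = -346.375 + 0.75P_b; hence 680.675 = 0.95P_b and P_b = 716.5.
So P_s = 640.5 and the quantity traded is Q = 334.3 - 0.2(716.5) = 191.

P_b = 716.5, P_s = 640.5, Q = 191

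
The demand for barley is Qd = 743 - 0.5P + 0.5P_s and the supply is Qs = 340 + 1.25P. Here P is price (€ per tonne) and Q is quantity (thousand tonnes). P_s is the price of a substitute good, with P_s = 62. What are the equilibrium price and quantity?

P* = 248, Q* = 650

With P_s = 62, demand is Qd = 774 - 0.5P.
Set Qd = Qs: 774 - 0.5P = 340 + 1.25P, so 434 = 1.75P and P* = 248.
From the demand curve, Q* = 774 - 0.5(248) = 650.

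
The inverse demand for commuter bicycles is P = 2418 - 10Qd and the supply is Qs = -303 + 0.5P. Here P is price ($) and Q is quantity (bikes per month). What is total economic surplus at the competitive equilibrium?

Solving each curve for Q: Qd = 241.8 - 0.1P.
The market clears where 241.8 - 0.1P = -303 + 0.5P. Rearranging, 0.6P = 544.8, hence P* = 908.
Then Q* = 241.8 - 0.1(908) = 151.
Demand choke price = 2418; supply choke price = 606. CS = ½(2418 - 908)(151) = 114005; PS = ½(908 - 606)(151) = 22801. Total surplus = 136806.

Total surplus = 136806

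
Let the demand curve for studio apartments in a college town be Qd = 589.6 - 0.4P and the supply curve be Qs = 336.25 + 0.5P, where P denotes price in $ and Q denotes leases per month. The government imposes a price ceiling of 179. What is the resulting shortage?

At P = 179: Qd = 518 and Qs = 425.75.
Shortage = Qd - Qs = 518 - 425.75 = 92.25.

Shortage = 92.25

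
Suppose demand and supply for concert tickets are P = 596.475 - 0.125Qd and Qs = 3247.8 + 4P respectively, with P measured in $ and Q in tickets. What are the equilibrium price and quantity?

P* = 127, Q* = 3755.8

Solving each curve for Q: Qd = 4771.8 - 8P.
At equilibrium Qd = Qs, so 4771.8 - 8P = 3247.8 + 4P; collecting terms, 1524 = 12P and P* = 127.
Plugging P* into demand: Q* = 4771.8 - 8(127) = 3755.8.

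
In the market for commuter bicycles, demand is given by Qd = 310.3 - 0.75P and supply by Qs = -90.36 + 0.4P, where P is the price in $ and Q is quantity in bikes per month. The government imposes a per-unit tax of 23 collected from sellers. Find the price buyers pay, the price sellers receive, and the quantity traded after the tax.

The tax drives a wedge P_b - P_s = 23. Substituting P_s = P_b - 23 into supply: Qs = -99.56 + 0.4P_b.
Set Qd = Qs: 310.3 - 0.75P_b = -99.56 + 0.4P_b, so 409.86 = 1.15P_b and P_b = 356.4.
Then P_s = 356.4 - 23 = 333.4 and Q = 310.3 - 0.75(356.4) = 43.

P_b = 356.4, P_s = 333.4, Q = 43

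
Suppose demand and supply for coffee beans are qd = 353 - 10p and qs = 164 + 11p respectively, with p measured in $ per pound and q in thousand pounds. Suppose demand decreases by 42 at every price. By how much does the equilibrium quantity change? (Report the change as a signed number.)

Δq = -22

Equating demand and supply, 353 - 10p = 164 + 11p gives 21p = 189, so p* = 9.
Plugging p* into demand: q* = 353 - 10(9) = 263.
After the shift, demand is qd = 311 - 10p.
Re-solving, 21p = 147 gives p = 7 and q = 241.
Δq = 241 - 263 = -22.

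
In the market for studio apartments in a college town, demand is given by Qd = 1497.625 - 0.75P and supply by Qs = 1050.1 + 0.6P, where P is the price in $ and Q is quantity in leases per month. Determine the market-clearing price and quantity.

Set Qd = Qs: 1497.625 - 0.75P = 1050.1 + 0.6P, so 447.525 = 1.35P and P* = 331.5.
Plugging P* into demand: Q* = 1497.625 - 0.75(331.5) = 1249.

P* = 331.5, Q* = 1249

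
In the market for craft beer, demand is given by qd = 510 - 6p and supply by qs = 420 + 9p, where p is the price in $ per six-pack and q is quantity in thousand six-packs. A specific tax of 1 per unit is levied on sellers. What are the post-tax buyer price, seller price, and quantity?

Sellers keep p_s = p_b - 1 per unit, so supply in terms of the buyer price is qs = 411 + 9p_b.
Market clearing requires 510 - 6p_b = 411 + 9p_b; hence 99 = 15p_b and p_b = 6.6.
So p_s = 5.6 and the quantity traded is q = 510 - 6(6.6) = 470.4.

p_b = 6.6, p_s = 5.6, q = 470.4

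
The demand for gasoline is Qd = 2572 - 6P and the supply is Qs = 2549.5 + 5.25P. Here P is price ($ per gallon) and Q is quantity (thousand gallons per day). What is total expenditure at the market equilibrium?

Total expenditure = 5120

At equilibrium Qd = Qs, so 2572 - 6P = 2549.5 + 5.25P; collecting terms, 22.5 = 11.25P and P* = 2.
Then Q* = 2572 - 6(2) = 2560.
Total expenditure = P* × Q* = 2 × 2560 = 5120.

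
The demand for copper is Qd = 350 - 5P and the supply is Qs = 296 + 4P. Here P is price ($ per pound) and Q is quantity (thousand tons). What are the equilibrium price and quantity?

At equilibrium Qd = Qs, so 350 - 5P = 296 + 4P; collecting terms, 54 = 9P and P* = 6.
From the demand curve, Q* = 350 - 5(6) = 320.

P* = 6, Q* = 320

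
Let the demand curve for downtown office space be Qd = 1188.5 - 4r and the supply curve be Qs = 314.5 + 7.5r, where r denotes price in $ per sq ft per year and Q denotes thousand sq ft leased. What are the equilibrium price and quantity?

Set Qd = Qs: 1188.5 - 4r = 314.5 + 7.5r, so 874 = 11.5r and r* = 76.
From the demand curve, Q* = 1188.5 - 4(76) = 884.5.

r* = 76, Q* = 884.5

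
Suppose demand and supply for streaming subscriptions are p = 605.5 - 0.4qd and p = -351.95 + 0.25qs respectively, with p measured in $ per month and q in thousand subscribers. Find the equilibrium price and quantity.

p* = 16.3, q* = 1473

Solving each curve for q: qd = 1513.75 - 2.5p and qs = 1407.8 + 4p.
Set qd = qs: 1513.75 - 2.5p = 1407.8 + 4p, so 105.95 = 6.5p and p* = 16.3.
Then q* = 1513.75 - 2.5(16.3) = 1473.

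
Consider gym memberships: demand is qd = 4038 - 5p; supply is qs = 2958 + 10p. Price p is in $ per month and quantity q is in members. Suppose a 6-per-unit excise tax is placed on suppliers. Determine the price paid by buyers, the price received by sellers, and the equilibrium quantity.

p_b = 76, p_s = 70, q = 3658

With a tax of 6 on suppliers, they supply based on the net price p_s = p_b - 6, so qs = 2898 + 10p_b.
Market clearing requires 4038 - 5p_b = 2898 + 10p_b; hence 1140 = 15p_b and p_b = 76.
Then p_s = 76 - 6 = 70 and q = 4038 - 5(76) = 3658.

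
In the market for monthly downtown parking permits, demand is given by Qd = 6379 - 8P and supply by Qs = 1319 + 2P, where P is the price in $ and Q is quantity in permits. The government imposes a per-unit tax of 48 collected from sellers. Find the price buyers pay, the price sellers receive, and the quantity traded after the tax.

The tax drives a wedge P_b - P_s = 48. Substituting P_s = P_b - 48 into supply: Qs = 1223 + 2P_b.
Set Qd = Qs: 6379 - 8P_b = 1223 + 2P_b, so 5156 = 10P_b and P_b = 515.6.
So P_s = 467.6 and the quantity traded is Q = 6379 - 8(515.6) = 2254.2.

P_b = 515.6, P_s = 467.6, Q = 2254.2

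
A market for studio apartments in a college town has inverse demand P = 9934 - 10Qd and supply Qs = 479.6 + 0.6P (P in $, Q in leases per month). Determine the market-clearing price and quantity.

Rewriting in direct form: Qd = 993.4 - 0.1P.
Equating demand and supply, 993.4 - 0.1P = 479.6 + 0.6P gives 0.7P = 513.8, so P* = 734.
Plugging P* into demand: Q* = 993.4 - 0.1(734) = 920.

P* = 734, Q* = 920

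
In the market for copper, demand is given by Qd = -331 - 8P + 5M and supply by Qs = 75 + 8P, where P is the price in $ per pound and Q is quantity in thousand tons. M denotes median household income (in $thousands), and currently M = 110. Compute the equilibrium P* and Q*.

With M = 110, demand is Qd = 219 - 8P.
Equating demand and supply, 219 - 8P = 75 + 8P gives 16P = 144, so P* = 9.
Plugging P* into demand: Q* = 219 - 8(9) = 147.

P* = 9, Q* = 147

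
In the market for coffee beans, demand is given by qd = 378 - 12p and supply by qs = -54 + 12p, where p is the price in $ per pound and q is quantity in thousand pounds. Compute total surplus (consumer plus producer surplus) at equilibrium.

At equilibrium qd = qs, so 378 - 12p = -54 + 12p; collecting terms, 432 = 24p and p* = 18.
Then q* = 378 - 12(18) = 162.
Demand choke price = 31.5; supply choke price = 4.5. CS = ½(31.5 - 18)(162) = 1093.5; PS = ½(18 - 4.5)(162) = 1093.5. Total surplus = 2187.

Total surplus = 2187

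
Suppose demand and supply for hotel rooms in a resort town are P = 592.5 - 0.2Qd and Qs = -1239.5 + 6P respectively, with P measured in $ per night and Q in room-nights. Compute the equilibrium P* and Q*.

Rewriting in direct form: Qd = 2962.5 - 5P.
Set Qd = Qs: 2962.5 - 5P = -1239.5 + 6P, so 4202 = 11P and P* = 382.
Plugging P* into demand: Q* = 2962.5 - 5(382) = 1052.5.

P* = 382, Q* = 1052.5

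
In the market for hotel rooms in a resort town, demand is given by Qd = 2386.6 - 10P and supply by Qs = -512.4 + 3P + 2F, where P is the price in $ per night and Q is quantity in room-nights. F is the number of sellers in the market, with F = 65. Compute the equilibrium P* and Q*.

P* = 213, Q* = 256.6

With F = 65, supply is Qs = -382.4 + 3P.
The market clears where 2386.6 - 10P = -382.4 + 3P. Rearranging, 13P = 2769, hence P* = 213.
From the demand curve, Q* = 2386.6 - 10(213) = 256.6.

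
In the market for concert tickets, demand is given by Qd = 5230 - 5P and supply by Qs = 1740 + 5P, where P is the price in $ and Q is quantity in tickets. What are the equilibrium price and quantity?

P* = 349, Q* = 3485

Equating demand and supply, 5230 - 5P = 1740 + 5P gives 10P = 3490, so P* = 349.
Then Q* = 5230 - 5(349) = 3485.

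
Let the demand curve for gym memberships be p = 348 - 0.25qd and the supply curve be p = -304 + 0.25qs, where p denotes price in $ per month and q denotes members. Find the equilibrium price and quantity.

Inverting to quantity form: qd = 1392 - 4p and qs = 1216 + 4p.
Set qd = qs: 1392 - 4p = 1216 + 4p, so 176 = 8p and p* = 22.
From the demand curve, q* = 1392 - 4(22) = 1304.

p* = 22, q* = 1304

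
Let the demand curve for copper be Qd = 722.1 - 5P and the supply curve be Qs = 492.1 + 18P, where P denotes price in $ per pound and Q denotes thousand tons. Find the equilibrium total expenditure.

Total expenditure = 6721

At equilibrium Qd = Qs, so 722.1 - 5P = 492.1 + 18P; collecting terms, 230 = 23P and P* = 10.
Then Q* = 722.1 - 5(10) = 672.1.
Total expenditure = P* × Q* = 10 × 672.1 = 6721.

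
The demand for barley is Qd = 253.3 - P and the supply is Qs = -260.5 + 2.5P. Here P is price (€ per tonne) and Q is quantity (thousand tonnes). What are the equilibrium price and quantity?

The market clears where 253.3 - P = -260.5 + 2.5P. Rearranging, 3.5P = 513.8, hence P* = 146.8.
Substitute back: Q* = 253.3 - 146.8 = 106.5.

P* = 146.8, Q* = 106.5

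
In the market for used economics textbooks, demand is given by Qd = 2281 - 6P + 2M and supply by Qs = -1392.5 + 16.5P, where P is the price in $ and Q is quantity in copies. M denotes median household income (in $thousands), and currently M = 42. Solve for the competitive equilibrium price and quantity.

P* = 167, Q* = 1363

With M = 42, demand is Qd = 2365 - 6P.
The market clears where 2365 - 6P = -1392.5 + 16.5P. Rearranging, 22.5P = 3757.5, hence P* = 167.
Then Q* = 2365 - 6(167) = 1363.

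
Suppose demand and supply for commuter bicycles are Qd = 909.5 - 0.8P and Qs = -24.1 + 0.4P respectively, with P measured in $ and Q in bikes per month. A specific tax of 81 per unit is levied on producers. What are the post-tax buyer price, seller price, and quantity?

The tax drives a wedge P_b - P_s = 81. Substituting P_s = P_b - 81 into supply: Qs = -56.5 + 0.4P_b.
Market clearing requires 909.5 - 0.8P_b = -56.5 + 0.4P_b; hence 966 = 1.2P_b and P_b = 805.
So P_s = 724 and the quantity traded is Q = 909.5 - 0.8(805) = 265.5.

P_b = 805, P_s = 724, Q = 265.5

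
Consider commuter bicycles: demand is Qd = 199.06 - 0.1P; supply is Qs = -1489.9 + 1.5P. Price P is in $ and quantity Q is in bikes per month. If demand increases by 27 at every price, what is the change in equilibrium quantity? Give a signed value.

The market clears where 199.06 - 0.1P = -1489.9 + 1.5P. Rearranging, 1.6P = 1688.96, hence P* = 1055.6.
Substitute back: Q* = 199.06 - 0.1(1055.6) = 93.5.
After the shift, demand is Qd = 226.06 - 0.1P.
New equilibrium: 1715.96 = 1.6P, so P = 1072.475 and Q = 118.8125.
ΔQ = 118.8125 - 93.5 = 25.3125.

ΔQ = 25.3125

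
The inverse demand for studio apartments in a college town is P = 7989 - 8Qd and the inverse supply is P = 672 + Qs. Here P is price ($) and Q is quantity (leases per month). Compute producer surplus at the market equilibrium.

Producer surplus = 330484.5

Rewriting in direct form: Qd = 998.625 - 0.125P and Qs = -672 + P.
Equating demand and supply, 998.625 - 0.125P = -672 + P gives 1.125P = 1670.625, so P* = 1485.
From the demand curve, Q* = 998.625 - 0.125(1485) = 813.
Supply choke price (Qs = 0): P = 672. Producer surplus = ½ × (1485 - 672) × 813 = 330484.5.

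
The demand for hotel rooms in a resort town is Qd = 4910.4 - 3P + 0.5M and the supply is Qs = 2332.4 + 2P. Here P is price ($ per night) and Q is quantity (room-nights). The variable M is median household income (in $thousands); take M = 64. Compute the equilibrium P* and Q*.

With M = 64, demand is Qd = 4942.4 - 3P.
Set Qd = Qs: 4942.4 - 3P = 2332.4 + 2P, so 2610 = 5P and P* = 522.
Substitute back: Q* = 4942.4 - 3(522) = 3376.4.

P* = 522, Q* = 3376.4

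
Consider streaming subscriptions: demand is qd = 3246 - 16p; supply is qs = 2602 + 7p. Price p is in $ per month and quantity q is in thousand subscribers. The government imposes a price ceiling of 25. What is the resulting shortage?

At p = 25: qd = 2846 and qs = 2777.
Shortage = qd - qs = 2846 - 2777 = 69.

Shortage = 69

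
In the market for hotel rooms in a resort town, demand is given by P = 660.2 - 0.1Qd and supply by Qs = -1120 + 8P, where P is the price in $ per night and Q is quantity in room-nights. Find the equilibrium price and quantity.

Solving each curve for Q: Qd = 6602 - 10P.
At equilibrium Qd = Qs, so 6602 - 10P = -1120 + 8P; collecting terms, 7722 = 18P and P* = 429.
Plugging P* into demand: Q* = 6602 - 10(429) = 2312.

P* = 429, Q* = 2312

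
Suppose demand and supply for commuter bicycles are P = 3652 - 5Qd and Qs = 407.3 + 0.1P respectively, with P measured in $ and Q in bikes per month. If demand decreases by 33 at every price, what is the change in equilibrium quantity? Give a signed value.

ΔQ = -11

In direct form, Qd = 730.4 - 0.2P.
Set Qd = Qs: 730.4 - 0.2P = 407.3 + 0.1P, so 323.1 = 0.3P and P* = 1077.
Plugging P* into demand: Q* = 730.4 - 0.2(1077) = 515.
After the shift, demand is Qd = 697.4 - 0.2P.
Re-solving, 0.3P = 290.1 gives P = 967 and Q = 504.
ΔQ = 504 - 515 = -11.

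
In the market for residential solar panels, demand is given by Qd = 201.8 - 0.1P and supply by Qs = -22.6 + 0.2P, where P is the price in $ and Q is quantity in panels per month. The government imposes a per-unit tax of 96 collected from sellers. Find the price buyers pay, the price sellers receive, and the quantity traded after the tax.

P_b = 812, P_s = 716, Q = 120.6

With a tax of 96 on sellers, they supply based on the net price P_s = P_b - 96, so Qs = -41.8 + 0.2P_b.
Market clearing requires 201.8 - 0.1P_b = -41.8 + 0.2P_b; hence 243.6 = 0.3P_b and P_b = 812.
Then P_s = 812 - 96 = 716 and Q = 201.8 - 0.1(812) = 120.6.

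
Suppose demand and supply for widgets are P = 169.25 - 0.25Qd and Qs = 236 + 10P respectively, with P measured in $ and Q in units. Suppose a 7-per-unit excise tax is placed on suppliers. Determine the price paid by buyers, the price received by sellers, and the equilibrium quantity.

P_b = 36.5, P_s = 29.5, Q = 531

Rewriting in direct form: Qd = 677 - 4P.
With a tax of 7 on suppliers, they supply based on the net price P_s = P_b - 7, so Qs = 166 + 10P_b.
Equate demand and the shifted supply: 677 - 4P_b = 166 + 10P_b, giving 14P_b = 511, so P_b = 36.5.
Then P_s = 36.5 - 7 = 29.5 and Q = 677 - 4(36.5) = 531.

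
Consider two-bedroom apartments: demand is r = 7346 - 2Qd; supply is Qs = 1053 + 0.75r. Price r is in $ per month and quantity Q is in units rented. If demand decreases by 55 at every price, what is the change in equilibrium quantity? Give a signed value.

ΔQ = -33

Inverting to quantity form: Qd = 3673 - 0.5r.
At equilibrium Qd = Qs, so 3673 - 0.5r = 1053 + 0.75r; collecting terms, 2620 = 1.25r and r* = 2096.
From the demand curve, Q* = 3673 - 0.5(2096) = 2625.
After the shift, demand is Qd = 3618 - 0.5r.
The new intersection has 2565 = 1.25r, i.e. r = 2052, Q = 2592.
ΔQ = 2592 - 2625 = -33.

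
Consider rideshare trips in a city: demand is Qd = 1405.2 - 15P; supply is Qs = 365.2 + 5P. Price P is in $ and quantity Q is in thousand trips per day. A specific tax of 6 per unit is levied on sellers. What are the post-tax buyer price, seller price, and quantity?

Sellers keep P_s = P_b - 6 per unit, so supply in terms of the buyer price is Qs = 335.2 + 5P_b.
Set Qd = Qs: 1405.2 - 15P_b = 335.2 + 5P_b, so 1070 = 20P_b and P_b = 53.5.
So P_s = 47.5 and the quantity traded is Q = 1405.2 - 15(53.5) = 602.7.

P_b = 53.5, P_s = 47.5, Q = 602.7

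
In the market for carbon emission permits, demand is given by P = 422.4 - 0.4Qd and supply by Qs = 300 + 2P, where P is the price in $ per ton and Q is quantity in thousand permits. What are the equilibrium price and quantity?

P* = 168, Q* = 636

Rewriting in direct form: Qd = 1056 - 2.5P.
Equating demand and supply, 1056 - 2.5P = 300 + 2P gives 4.5P = 756, so P* = 168.
Then Q* = 1056 - 2.5(168) = 636.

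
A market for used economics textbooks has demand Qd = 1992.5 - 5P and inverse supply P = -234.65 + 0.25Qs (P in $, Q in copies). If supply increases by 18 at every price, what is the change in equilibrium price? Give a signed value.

ΔP = -2

Inverting to quantity form: Qs = 938.6 + 4P.
Set Qd = Qs: 1992.5 - 5P = 938.6 + 4P, so 1053.9 = 9P and P* = 117.1.
From the demand curve, Q* = 1992.5 - 5(117.1) = 1407.
After the shift, supply is Qs = 956.6 + 4P.
New equilibrium: 1035.9 = 9P, so P = 115.1 and Q = 1417.
ΔP = 115.1 - 117.1 = -2.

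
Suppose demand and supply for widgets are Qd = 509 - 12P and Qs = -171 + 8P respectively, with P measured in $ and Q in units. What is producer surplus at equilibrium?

Set Qd = Qs: 509 - 12P = -171 + 8P, so 680 = 20P and P* = 34.
Plugging P* into demand: Q* = 509 - 12(34) = 101.
Supply choke price (Qs = 0): P = 21.375. Producer surplus = ½ × (34 - 21.375) × 101 = 637.5625.

Producer surplus = 637.5625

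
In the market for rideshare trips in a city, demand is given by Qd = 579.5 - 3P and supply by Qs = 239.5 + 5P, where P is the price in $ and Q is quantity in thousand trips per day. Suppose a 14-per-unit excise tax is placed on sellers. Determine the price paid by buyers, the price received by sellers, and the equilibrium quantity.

P_b = 51.25, P_s = 37.25, Q = 425.75

Sellers keep P_s = P_b - 14 per unit, so supply in terms of the buyer price is Qs = 169.5 + 5P_b.
Set Qd = Qs: 579.5 - 3P_b = 169.5 + 5P_b, so 410 = 8P_b and P_b = 51.25.
Then P_s = 51.25 - 14 = 37.25 and Q = 579.5 - 3(51.25) = 425.75.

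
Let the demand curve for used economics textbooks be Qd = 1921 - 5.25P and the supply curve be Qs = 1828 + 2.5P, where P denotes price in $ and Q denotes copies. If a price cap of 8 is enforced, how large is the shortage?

Evaluating both curves at the ceiling price 8 gives Qd = 1879, Qs = 1848.
Shortage = Qd - Qs = 1879 - 1848 = 31.

Shortage = 31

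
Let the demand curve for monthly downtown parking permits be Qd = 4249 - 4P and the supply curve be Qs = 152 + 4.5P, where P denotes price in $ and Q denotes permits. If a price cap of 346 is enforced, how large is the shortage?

At P = 346: Qd = 2865 and Qs = 1709.
Shortage = Qd - Qs = 2865 - 1709 = 1156.

Shortage = 1156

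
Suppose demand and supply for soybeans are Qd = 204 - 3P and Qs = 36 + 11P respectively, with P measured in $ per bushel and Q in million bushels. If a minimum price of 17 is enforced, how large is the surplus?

Surplus = 70

Evaluating both curves at the floor price 17 gives Qd = 153, Qs = 223.
Surplus = Qs - Qd = 223 - 153 = 70.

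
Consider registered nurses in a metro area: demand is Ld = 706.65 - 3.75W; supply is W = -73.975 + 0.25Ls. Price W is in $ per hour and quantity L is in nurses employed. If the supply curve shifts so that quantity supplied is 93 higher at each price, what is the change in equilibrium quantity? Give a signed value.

ΔL = 45

Inverting to quantity form: Ls = 295.9 + 4W.
Set Ld = Ls: 706.65 - 3.75W = 295.9 + 4W, so 410.75 = 7.75W and W* = 53.
Then L* = 706.65 - 3.75(53) = 507.9.
After the shift, supply is Ls = 388.9 + 4W.
Re-solving, 7.75W = 317.75 gives W = 41 and L = 552.9.
ΔL = 552.9 - 507.9 = 45.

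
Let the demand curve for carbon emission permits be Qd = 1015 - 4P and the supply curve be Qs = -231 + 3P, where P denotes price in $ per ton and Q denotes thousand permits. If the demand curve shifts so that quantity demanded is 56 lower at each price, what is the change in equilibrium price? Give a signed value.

The market clears where 1015 - 4P = -231 + 3P. Rearranging, 7P = 1246, hence P* = 178.
Then Q* = 1015 - 4(178) = 303.
After the shift, demand is Qd = 959 - 4P.
The new intersection has 1190 = 7P, i.e. P = 170, Q = 279.
ΔP = 170 - 178 = -8.

ΔP = -8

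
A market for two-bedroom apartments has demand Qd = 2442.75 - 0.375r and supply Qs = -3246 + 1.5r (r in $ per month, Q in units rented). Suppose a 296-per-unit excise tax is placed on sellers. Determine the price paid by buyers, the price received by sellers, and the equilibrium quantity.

r_b = 3270.8, r_s = 2974.8, Q = 1216.2

The tax drives a wedge r_b - r_s = 296. Substituting r_s = r_b - 296 into supply: Qs = -3690 + 1.5r_b.
Set Qd = Qs: 2442.75 - 0.375r_b = -3690 + 1.5r_b, so 6132.75 = 1.875r_b and r_b = 3270.8.
Then r_s = 3270.8 - 296 = 2974.8 and Q = 2442.75 - 0.375(3270.8) = 1216.2.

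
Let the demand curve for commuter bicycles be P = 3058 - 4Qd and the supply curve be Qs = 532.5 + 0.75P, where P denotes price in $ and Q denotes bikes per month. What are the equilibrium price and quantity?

P* = 232, Q* = 706.5

Inverting to quantity form: Qd = 764.5 - 0.25P.
Set Qd = Qs: 764.5 - 0.25P = 532.5 + 0.75P, so 232 = P and P* = 232.
Substitute back: Q* = 764.5 - 0.25(232) = 706.5.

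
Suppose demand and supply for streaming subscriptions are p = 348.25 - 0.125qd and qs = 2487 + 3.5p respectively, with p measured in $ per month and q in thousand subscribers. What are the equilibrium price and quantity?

p* = 26, q* = 2578

Rewriting in direct form: qd = 2786 - 8p.
Equating demand and supply, 2786 - 8p = 2487 + 3.5p gives 11.5p = 299, so p* = 26.
Plugging p* into demand: q* = 2786 - 8(26) = 2578.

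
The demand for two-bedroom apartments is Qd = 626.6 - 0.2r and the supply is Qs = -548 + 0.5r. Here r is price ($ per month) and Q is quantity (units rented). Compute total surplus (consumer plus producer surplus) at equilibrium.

Total surplus = 296383.5

At equilibrium Qd = Qs, so 626.6 - 0.2r = -548 + 0.5r; collecting terms, 1174.6 = 0.7r and r* = 1678.
Plugging r* into demand: Q* = 626.6 - 0.2(1678) = 291.
Demand choke price = 3133; supply choke price = 1096. CS = ½(3133 - 1678)(291) = 211702.5; PS = ½(1678 - 1096)(291) = 84681. Total surplus = 296383.5.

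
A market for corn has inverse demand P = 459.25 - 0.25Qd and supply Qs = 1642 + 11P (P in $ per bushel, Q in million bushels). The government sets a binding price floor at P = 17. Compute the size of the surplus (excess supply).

Surplus = 60

Inverting to quantity form: Qd = 1837 - 4P.
With P fixed at 17, quantity demanded is 1769 and quantity supplied is 1829.
Surplus = Qs - Qd = 1829 - 1769 = 60.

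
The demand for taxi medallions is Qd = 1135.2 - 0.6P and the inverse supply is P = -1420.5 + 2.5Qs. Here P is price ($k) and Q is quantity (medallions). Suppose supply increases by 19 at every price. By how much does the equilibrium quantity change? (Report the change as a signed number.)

ΔQ = 11.4

Inverting to quantity form: Qs = 568.2 + 0.4P.
Set Qd = Qs: 1135.2 - 0.6P = 568.2 + 0.4P, so 567 = P and P* = 567.
From the demand curve, Q* = 1135.2 - 0.6(567) = 795.
After the shift, supply is Qs = 587.2 + 0.4P.
The new intersection has 548 = P, i.e. P = 548, Q = 806.4.
ΔQ = 806.4 - 795 = 11.4.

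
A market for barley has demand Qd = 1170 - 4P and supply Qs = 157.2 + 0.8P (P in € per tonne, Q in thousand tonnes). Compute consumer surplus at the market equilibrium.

Set Qd = Qs: 1170 - 4P = 157.2 + 0.8P, so 1012.8 = 4.8P and P* = 211.
Plugging P* into demand: Q* = 1170 - 4(211) = 326.
Demand choke price (Qd = 0): P = 1170/4 = 292.5. Consumer surplus = ½ × (292.5 - 211) × 326 = 13284.5.

Consumer surplus = 13284.5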